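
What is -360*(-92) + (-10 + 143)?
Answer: 33253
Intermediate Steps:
-360*(-92) + (-10 + 143) = 33120 + 133 = 33253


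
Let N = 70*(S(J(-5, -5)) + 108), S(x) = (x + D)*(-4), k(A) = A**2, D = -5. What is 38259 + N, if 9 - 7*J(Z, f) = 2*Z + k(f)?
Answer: 47459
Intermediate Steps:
J(Z, f) = 9/7 - 2*Z/7 - f**2/7 (J(Z, f) = 9/7 - (2*Z + f**2)/7 = 9/7 - (f**2 + 2*Z)/7 = 9/7 + (-2*Z/7 - f**2/7) = 9/7 - 2*Z/7 - f**2/7)
S(x) = 20 - 4*x (S(x) = (x - 5)*(-4) = (-5 + x)*(-4) = 20 - 4*x)
N = 9200 (N = 70*((20 - 4*(9/7 - 2/7*(-5) - 1/7*(-5)**2)) + 108) = 70*((20 - 4*(9/7 + 10/7 - 1/7*25)) + 108) = 70*((20 - 4*(9/7 + 10/7 - 25/7)) + 108) = 70*((20 - 4*(-6/7)) + 108) = 70*((20 + 24/7) + 108) = 70*(164/7 + 108) = 70*(920/7) = 9200)
38259 + N = 38259 + 9200 = 47459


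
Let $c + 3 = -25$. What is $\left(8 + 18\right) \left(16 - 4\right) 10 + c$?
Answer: $3092$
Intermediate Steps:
$c = -28$ ($c = -3 - 25 = -28$)
$\left(8 + 18\right) \left(16 - 4\right) 10 + c = \left(8 + 18\right) \left(16 - 4\right) 10 - 28 = 26 \cdot 12 \cdot 10 - 28 = 312 \cdot 10 - 28 = 3120 - 28 = 3092$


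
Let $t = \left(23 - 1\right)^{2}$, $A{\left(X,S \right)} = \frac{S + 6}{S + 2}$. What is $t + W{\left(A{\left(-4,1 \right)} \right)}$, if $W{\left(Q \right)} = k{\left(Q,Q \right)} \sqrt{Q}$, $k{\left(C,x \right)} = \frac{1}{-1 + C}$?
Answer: $484 + \frac{\sqrt{21}}{4} \approx 485.15$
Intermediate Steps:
$A{\left(X,S \right)} = \frac{6 + S}{2 + S}$
$W{\left(Q \right)} = \frac{\sqrt{Q}}{-1 + Q}$
$t = 484$ ($t = 22^{2} = 484$)
$t + W{\left(A{\left(-4,1 \right)} \right)} = 484 + \frac{\sqrt{\frac{6 + 1}{2 + 1}}}{-1 + \frac{6 + 1}{2 + 1}} = 484 + \frac{\sqrt{\frac{1}{3} \cdot 7}}{-1 + \frac{1}{3} \cdot 7} = 484 + \frac{\sqrt{\frac{7}{3}}}{-1 + \frac{7}{3}} = 484 + \frac{\frac{1}{3} \sqrt{21}}{\frac{4}{3}} = 484 + \frac{\sqrt{21}}{3} \cdot \frac{3}{4} = 484 + \frac{\sqrt{21}}{4}$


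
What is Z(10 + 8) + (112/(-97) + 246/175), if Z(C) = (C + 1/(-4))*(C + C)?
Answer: 10851287/16975 ≈ 639.25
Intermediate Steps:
Z(C) = 2*C*(-1/4 + C) (Z(C) = (C - 1/4)*(2*C) = (-1/4 + C)*(2*C) = 2*C*(-1/4 + C))
Z(10 + 8) + (112/(-97) + 246/175) = (10 + 8)*(-1 + 4*(10 + 8))/2 + (112/(-97) + 246/175) = (1/2)*18*(-1 + 4*18) + (112*(-1/97) + 246*(1/175)) = (1/2)*18*(-1 + 72) + (-112/97 + 246/175) = (1/2)*18*71 + 4262/16975 = 639 + 4262/16975 = 10851287/16975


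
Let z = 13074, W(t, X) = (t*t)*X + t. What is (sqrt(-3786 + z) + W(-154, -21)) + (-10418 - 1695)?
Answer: -510303 + 6*sqrt(258) ≈ -5.1021e+5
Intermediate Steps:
W(t, X) = t + X*t**2 (W(t, X) = t**2*X + t = X*t**2 + t = t + X*t**2)
(sqrt(-3786 + z) + W(-154, -21)) + (-10418 - 1695) = (sqrt(-3786 + 13074) - 154*(1 - 21*(-154))) + (-10418 - 1695) = (sqrt(9288) - 154*(1 + 3234)) - 12113 = (6*sqrt(258) - 154*3235) - 12113 = (6*sqrt(258) - 498190) - 12113 = (-498190 + 6*sqrt(258)) - 12113 = -510303 + 6*sqrt(258)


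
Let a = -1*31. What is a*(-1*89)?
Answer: 2759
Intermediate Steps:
a = -31
a*(-1*89) = -(-31)*89 = -31*(-89) = 2759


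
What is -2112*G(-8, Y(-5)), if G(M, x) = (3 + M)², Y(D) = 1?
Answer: -52800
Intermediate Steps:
-2112*G(-8, Y(-5)) = -2112*(3 - 8)² = -2112*(-5)² = -2112*25 = -52800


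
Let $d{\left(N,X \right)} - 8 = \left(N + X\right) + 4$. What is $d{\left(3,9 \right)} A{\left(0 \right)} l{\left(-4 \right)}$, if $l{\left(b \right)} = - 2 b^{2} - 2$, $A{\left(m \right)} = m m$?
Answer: $0$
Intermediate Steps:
$d{\left(N,X \right)} = 12 + N + X$ ($d{\left(N,X \right)} = 8 + \left(\left(N + X\right) + 4\right) = 8 + \left(4 + N + X\right) = 12 + N + X$)
$A{\left(m \right)} = m^{2}$
$l{\left(b \right)} = -2 - 2 b^{2}$
$d{\left(3,9 \right)} A{\left(0 \right)} l{\left(-4 \right)} = \left(12 + 3 + 9\right) 0^{2} \left(-2 - 2 \left(-4\right)^{2}\right) = 24 \cdot 0 \left(-2 - 32\right) = 24 \cdot 0 \left(-34\right) = 24 \cdot 0 = 0$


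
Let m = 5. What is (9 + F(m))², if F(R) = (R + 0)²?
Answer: 1156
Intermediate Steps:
F(R) = R²
(9 + F(m))² = (9 + 5²)² = (9 + 25)² = 34² = 1156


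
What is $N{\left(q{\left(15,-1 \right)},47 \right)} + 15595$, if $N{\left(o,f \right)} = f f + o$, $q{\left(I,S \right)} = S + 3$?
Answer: $17806$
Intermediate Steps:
$q{\left(I,S \right)} = 3 + S$
$N{\left(o,f \right)} = o + f^{2}$ ($N{\left(o,f \right)} = f^{2} + o = o + f^{2}$)
$N{\left(q{\left(15,-1 \right)},47 \right)} + 15595 = \left(\left(3 - 1\right) + 47^{2}\right) + 15595 = \left(2 + 2209\right) + 15595 = 2211 + 15595 = 17806$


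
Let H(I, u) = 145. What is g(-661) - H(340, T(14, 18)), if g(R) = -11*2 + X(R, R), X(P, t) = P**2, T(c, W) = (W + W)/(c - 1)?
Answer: 436754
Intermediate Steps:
T(c, W) = 2*W/(-1 + c) (T(c, W) = (2*W)/(-1 + c) = 2*W/(-1 + c))
g(R) = -22 + R**2 (g(R) = -11*2 + R**2 = -22 + R**2)
g(-661) - H(340, T(14, 18)) = (-22 + (-661)**2) - 1*145 = (-22 + 436921) - 145 = 436899 - 145 = 436754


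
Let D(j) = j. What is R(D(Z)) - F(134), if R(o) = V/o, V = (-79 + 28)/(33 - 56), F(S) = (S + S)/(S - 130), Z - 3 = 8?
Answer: -16900/253 ≈ -66.798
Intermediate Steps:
Z = 11 (Z = 3 + 8 = 11)
F(S) = 2*S/(-130 + S) (F(S) = (2*S)/(-130 + S) = 2*S/(-130 + S))
V = 51/23 (V = -51/(-23) = -51*(-1/23) = 51/23 ≈ 2.2174)
R(o) = 51/(23*o)
R(D(Z)) - F(134) = (51/23)/11 - 2*134/(-130 + 134) = (51/23)*(1/11) - 2*134/4 = 51/253 - 2*134/4 = 51/253 - 1*67 = 51/253 - 67 = -16900/253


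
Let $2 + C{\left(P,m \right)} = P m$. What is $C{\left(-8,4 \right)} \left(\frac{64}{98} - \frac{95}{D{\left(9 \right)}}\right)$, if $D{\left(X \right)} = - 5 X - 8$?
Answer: $- \frac{215934}{2597} \approx -83.147$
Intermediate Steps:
$C{\left(P,m \right)} = -2 + P m$
$D{\left(X \right)} = -8 - 5 X$
$C{\left(-8,4 \right)} \left(\frac{64}{98} - \frac{95}{D{\left(9 \right)}}\right) = \left(-2 - 32\right) \left(\frac{64}{98} - \frac{95}{-8 - 45}\right) = \left(-2 - 32\right) \left(64 \cdot \frac{1}{98} - \frac{95}{-8 - 45}\right) = - 34 \left(\frac{32}{49} - \frac{95}{-53}\right) = - 34 \left(\frac{32}{49} - - \frac{95}{53}\right) = - 34 \left(\frac{32}{49} + \frac{95}{53}\right) = \left(-34\right) \frac{6351}{2597} = - \frac{215934}{2597}$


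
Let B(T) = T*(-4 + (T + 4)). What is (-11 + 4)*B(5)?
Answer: -175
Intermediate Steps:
B(T) = T**2 (B(T) = T*(-4 + (4 + T)) = T*T = T**2)
(-11 + 4)*B(5) = (-11 + 4)*5**2 = -7*25 = -175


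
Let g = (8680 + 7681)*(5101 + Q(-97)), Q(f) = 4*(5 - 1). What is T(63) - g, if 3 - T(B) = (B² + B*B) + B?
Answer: -83727235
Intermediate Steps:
T(B) = 3 - B - 2*B² (T(B) = 3 - ((B² + B*B) + B) = 3 - ((B² + B²) + B) = 3 - (2*B² + B) = 3 - (B + 2*B²) = 3 + (-B - 2*B²) = 3 - B - 2*B²)
Q(f) = 16 (Q(f) = 4*4 = 16)
g = 83719237 (g = (8680 + 7681)*(5101 + 16) = 16361*5117 = 83719237)
T(63) - g = (3 - 1*63 - 2*63²) - 1*83719237 = (3 - 63 - 2*3969) - 83719237 = (3 - 63 - 7938) - 83719237 = -7998 - 83719237 = -83727235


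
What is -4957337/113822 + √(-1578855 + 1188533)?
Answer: -4957337/113822 + I*√390322 ≈ -43.553 + 624.76*I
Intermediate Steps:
-4957337/113822 + √(-1578855 + 1188533) = -4957337*1/113822 + √(-390322) = -4957337/113822 + I*√390322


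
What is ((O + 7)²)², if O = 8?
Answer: 50625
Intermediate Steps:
((O + 7)²)² = ((8 + 7)²)² = (15²)² = 225² = 50625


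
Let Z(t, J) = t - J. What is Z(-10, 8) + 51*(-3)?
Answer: -171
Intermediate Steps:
Z(-10, 8) + 51*(-3) = (-10 - 1*8) + 51*(-3) = (-10 - 8) - 153 = -18 - 153 = -171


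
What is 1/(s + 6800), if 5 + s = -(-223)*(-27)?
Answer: 1/774 ≈ 0.0012920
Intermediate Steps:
s = -6026 (s = -5 - (-223)*(-27) = -5 - 1*6021 = -5 - 6021 = -6026)
1/(s + 6800) = 1/(-6026 + 6800) = 1/774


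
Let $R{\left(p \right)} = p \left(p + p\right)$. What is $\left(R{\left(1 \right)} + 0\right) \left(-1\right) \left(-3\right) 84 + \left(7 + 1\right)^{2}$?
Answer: $568$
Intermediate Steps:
$R{\left(p \right)} = 2 p^{2}$ ($R{\left(p \right)} = p 2 p = 2 p^{2}$)
$\left(R{\left(1 \right)} + 0\right) \left(-1\right) \left(-3\right) 84 + \left(7 + 1\right)^{2} = \left(2 \cdot 1^{2} + 0\right) \left(-1\right) \left(-3\right) 84 + \left(7 + 1\right)^{2} = \left(2 \cdot 1 + 0\right) \left(-1\right) \left(-3\right) 84 + 8^{2} = \left(2 + 0\right) \left(-1\right) \left(-3\right) 84 + 64 = 2 \left(-1\right) \left(-3\right) 84 + 64 = \left(-2\right) \left(-3\right) 84 + 64 = 6 \cdot 84 + 64 = 504 + 64 = 568$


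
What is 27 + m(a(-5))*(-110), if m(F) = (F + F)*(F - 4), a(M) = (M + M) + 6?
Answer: -7013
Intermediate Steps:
a(M) = 6 + 2*M (a(M) = 2*M + 6 = 6 + 2*M)
m(F) = 2*F*(-4 + F) (m(F) = (2*F)*(-4 + F) = 2*F*(-4 + F))
27 + m(a(-5))*(-110) = 27 + (2*(6 + 2*(-5))*(-4 + (6 + 2*(-5))))*(-110) = 27 + (2*(6 - 10)*(-4 + (6 - 10)))*(-110) = 27 + (2*(-4)*(-4 - 4))*(-110) = 27 + (2*(-4)*(-8))*(-110) = 27 + 64*(-110) = 27 - 7040 = -7013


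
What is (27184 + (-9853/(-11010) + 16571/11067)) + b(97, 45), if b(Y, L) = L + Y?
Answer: 1109966973427/40615890 ≈ 27328.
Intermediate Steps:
(27184 + (-9853/(-11010) + 16571/11067)) + b(97, 45) = (27184 + (-9853/(-11010) + 16571/11067)) + (45 + 97) = (27184 + (-9853*(-1/11010) + 16571*(1/11067))) + 142 = (27184 + (9853/11010 + 16571/11067)) + 142 = (27184 + 97163287/40615890) + 142 = 1104199517047/40615890 + 142 = 1109966973427/40615890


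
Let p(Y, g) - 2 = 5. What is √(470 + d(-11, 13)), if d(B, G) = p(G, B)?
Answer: 3*√53 ≈ 21.840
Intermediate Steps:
p(Y, g) = 7 (p(Y, g) = 2 + 5 = 7)
d(B, G) = 7
√(470 + d(-11, 13)) = √(470 + 7) = √477 = 3*√53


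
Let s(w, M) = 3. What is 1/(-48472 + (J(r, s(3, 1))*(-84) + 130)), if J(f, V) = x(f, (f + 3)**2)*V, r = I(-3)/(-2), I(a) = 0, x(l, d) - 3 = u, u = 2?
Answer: -1/49602 ≈ -2.0160e-5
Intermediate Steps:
x(l, d) = 5 (x(l, d) = 3 + 2 = 5)
r = 0 (r = 0/(-2) = 0*(-1/2) = 0)
J(f, V) = 5*V
1/(-48472 + (J(r, s(3, 1))*(-84) + 130)) = 1/(-48472 + ((5*3)*(-84) + 130)) = 1/(-48472 + (15*(-84) + 130)) = 1/(-48472 + (-1260 + 130)) = 1/(-48472 - 1130) = 1/(-49602) = -1/49602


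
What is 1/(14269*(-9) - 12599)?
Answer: -1/141020 ≈ -7.0912e-6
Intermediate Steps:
1/(14269*(-9) - 12599) = 1/(-128421 - 12599) = 1/(-141020) = -1/141020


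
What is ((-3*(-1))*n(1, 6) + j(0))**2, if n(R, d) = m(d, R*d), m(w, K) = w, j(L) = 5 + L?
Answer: 529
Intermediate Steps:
n(R, d) = d
((-3*(-1))*n(1, 6) + j(0))**2 = (-3*(-1)*6 + (5 + 0))**2 = (3*6 + 5)**2 = (18 + 5)**2 = 23**2 = 529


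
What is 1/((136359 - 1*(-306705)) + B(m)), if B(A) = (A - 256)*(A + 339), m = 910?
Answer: 1/1259910 ≈ 7.9371e-7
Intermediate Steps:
B(A) = (-256 + A)*(339 + A)
1/((136359 - 1*(-306705)) + B(m)) = 1/((136359 - 1*(-306705)) + (-86784 + 910² + 83*910)) = 1/((136359 + 306705) + (-86784 + 828100 + 75530)) = 1/(443064 + 816846) = 1/1259910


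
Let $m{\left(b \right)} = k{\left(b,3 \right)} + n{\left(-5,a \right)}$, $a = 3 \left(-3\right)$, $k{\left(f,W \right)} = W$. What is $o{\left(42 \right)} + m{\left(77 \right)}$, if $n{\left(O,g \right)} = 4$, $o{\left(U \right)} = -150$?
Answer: $-143$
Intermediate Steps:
$a = -9$
$m{\left(b \right)} = 7$ ($m{\left(b \right)} = 3 + 4 = 7$)
$o{\left(42 \right)} + m{\left(77 \right)} = -150 + 7 = -143$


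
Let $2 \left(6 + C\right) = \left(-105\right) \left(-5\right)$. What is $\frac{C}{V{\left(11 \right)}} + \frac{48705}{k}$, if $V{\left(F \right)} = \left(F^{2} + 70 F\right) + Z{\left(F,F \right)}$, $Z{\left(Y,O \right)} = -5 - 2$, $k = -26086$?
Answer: $- \frac{36364161}{23060024} \approx -1.5769$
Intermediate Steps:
$Z{\left(Y,O \right)} = -7$
$C = \frac{513}{2}$ ($C = -6 + \frac{\left(-105\right) \left(-5\right)}{2} = -6 + \frac{1}{2} \cdot 525 = -6 + \frac{525}{2} = \frac{513}{2} \approx 256.5$)
$V{\left(F \right)} = -7 + F^{2} + 70 F$ ($V{\left(F \right)} = \left(F^{2} + 70 F\right) - 7 = -7 + F^{2} + 70 F$)
$\frac{C}{V{\left(11 \right)}} + \frac{48705}{k} = \frac{513}{2 \left(-7 + 11^{2} + 70 \cdot 11\right)} + \frac{48705}{-26086} = \frac{513}{2 \left(-7 + 121 + 770\right)} + 48705 \left(- \frac{1}{26086}\right) = \frac{513}{2 \cdot 884} - \frac{48705}{26086} = \frac{513}{2} \cdot \frac{1}{884} - \frac{48705}{26086} = \frac{513}{1768} - \frac{48705}{26086} = - \frac{36364161}{23060024}$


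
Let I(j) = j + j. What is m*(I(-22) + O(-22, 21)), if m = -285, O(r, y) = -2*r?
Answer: 0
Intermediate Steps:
I(j) = 2*j
m*(I(-22) + O(-22, 21)) = -285*(2*(-22) - 2*(-22)) = -285*(-44 + 44) = -285*0 = 0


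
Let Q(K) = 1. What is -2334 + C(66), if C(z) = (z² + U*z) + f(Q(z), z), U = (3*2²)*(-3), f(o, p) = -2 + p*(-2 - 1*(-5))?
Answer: -158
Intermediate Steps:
f(o, p) = -2 + 3*p (f(o, p) = -2 + p*(-2 + 5) = -2 + p*3 = -2 + 3*p)
U = -36 (U = (3*4)*(-3) = 12*(-3) = -36)
C(z) = -2 + z² - 33*z (C(z) = (z² - 36*z) + (-2 + 3*z) = -2 + z² - 33*z)
-2334 + C(66) = -2334 + (-2 + 66² - 33*66) = -2334 + (-2 + 4356 - 2178) = -2334 + 2176 = -158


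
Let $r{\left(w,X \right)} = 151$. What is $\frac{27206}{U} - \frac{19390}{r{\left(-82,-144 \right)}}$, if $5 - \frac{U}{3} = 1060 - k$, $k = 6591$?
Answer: $- \frac{158960507}{1253904} \approx -126.77$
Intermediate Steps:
$U = 16608$ ($U = 15 - 3 \left(1060 - 6591\right) = 15 - -16593 = 15 + 16593 = 16608$)
$\frac{27206}{U} - \frac{19390}{r{\left(-82,-144 \right)}} = \frac{27206}{16608} - \frac{19390}{151} = 27206 \cdot \frac{1}{16608} - \frac{19390}{151} = \frac{13603}{8304} - \frac{19390}{151} = - \frac{158960507}{1253904}$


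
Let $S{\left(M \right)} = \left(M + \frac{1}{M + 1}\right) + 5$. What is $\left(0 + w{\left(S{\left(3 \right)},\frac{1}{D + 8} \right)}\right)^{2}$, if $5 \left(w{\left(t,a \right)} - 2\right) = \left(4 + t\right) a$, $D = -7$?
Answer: $\frac{7921}{400} \approx 19.802$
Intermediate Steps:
$S{\left(M \right)} = 5 + M + \frac{1}{1 + M}$ ($S{\left(M \right)} = \left(M + \frac{1}{1 + M}\right) + 5 = 5 + M + \frac{1}{1 + M}$)
$w{\left(t,a \right)} = 2 + \frac{a \left(4 + t\right)}{5}$ ($w{\left(t,a \right)} = 2 + \frac{\left(4 + t\right) a}{5} = 2 + \frac{a \left(4 + t\right)}{5}$)
$\left(0 + w{\left(S{\left(3 \right)},\frac{1}{D + 8} \right)}\right)^{2} = \left(0 + \left(2 + \frac{4}{5 \left(-7 + 8\right)} + \frac{\frac{1}{1 + 3} \left(6 + 3^{2} + 6 \cdot 3\right)}{5 \left(-7 + 8\right)}\right)\right)^{2} = \left(0 + \left(2 + \frac{4}{5 \cdot 1} + \frac{\frac{1}{4} \left(6 + 9 + 18\right)}{5 \cdot 1}\right)\right)^{2} = \left(0 + \left(2 + \frac{4}{5} \cdot 1 + \frac{1}{5} \cdot 1 \cdot \frac{1}{4} \cdot 33\right)\right)^{2} = \left(0 + \left(2 + \frac{4}{5} + \frac{1}{5} \cdot 1 \cdot \frac{33}{4}\right)\right)^{2} = \left(0 + \left(2 + \frac{4}{5} + \frac{33}{20}\right)\right)^{2} = \left(0 + \frac{89}{20}\right)^{2} = \left(\frac{89}{20}\right)^{2} = \frac{7921}{400}$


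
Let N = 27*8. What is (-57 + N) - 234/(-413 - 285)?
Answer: 55608/349 ≈ 159.34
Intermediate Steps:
N = 216
(-57 + N) - 234/(-413 - 285) = (-57 + 216) - 234/(-413 - 285) = 159 - 234/(-698) = 159 - 234*(-1/698) = 159 + 117/349 = 55608/349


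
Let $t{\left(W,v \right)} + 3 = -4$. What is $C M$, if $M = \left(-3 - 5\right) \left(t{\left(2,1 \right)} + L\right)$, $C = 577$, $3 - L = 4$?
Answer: $36928$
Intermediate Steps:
$L = -1$ ($L = 3 - 4 = -1$)
$t{\left(W,v \right)} = -7$ ($t{\left(W,v \right)} = -3 - 4 = -7$)
$M = 64$ ($M = \left(-3 - 5\right) \left(-7 - 1\right) = \left(-3 - 5\right) \left(-8\right) = \left(-8\right) \left(-8\right) = 64$)
$C M = 577 \cdot 64 = 36928$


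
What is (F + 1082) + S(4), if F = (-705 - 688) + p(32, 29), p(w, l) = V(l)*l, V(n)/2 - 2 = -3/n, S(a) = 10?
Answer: -191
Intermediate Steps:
V(n) = 4 - 6/n (V(n) = 4 + 2*(-3/n) = 4 - 6/n)
p(w, l) = l*(4 - 6/l) (p(w, l) = (4 - 6/l)*l = l*(4 - 6/l))
F = -1283 (F = (-705 - 688) + (-6 + 4*29) = -1393 + (-6 + 116) = -1393 + 110 = -1283)
(F + 1082) + S(4) = (-1283 + 1082) + 10 = -201 + 10 = -191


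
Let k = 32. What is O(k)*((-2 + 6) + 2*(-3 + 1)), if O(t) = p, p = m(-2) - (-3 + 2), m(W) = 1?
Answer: 0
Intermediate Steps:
p = 2 (p = 1 - (-3 + 2) = 1 - (-1) = 1 - 1*(-1) = 1 + 1 = 2)
O(t) = 2
O(k)*((-2 + 6) + 2*(-3 + 1)) = 2*((-2 + 6) + 2*(-3 + 1)) = 2*(4 + 2*(-2)) = 2*(4 - 4) = 2*0 = 0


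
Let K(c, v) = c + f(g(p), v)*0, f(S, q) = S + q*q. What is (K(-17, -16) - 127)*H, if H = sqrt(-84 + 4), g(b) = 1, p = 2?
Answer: -576*I*sqrt(5) ≈ -1288.0*I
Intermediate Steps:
H = 4*I*sqrt(5) (H = sqrt(-80) = 4*I*sqrt(5) ≈ 8.9443*I)
f(S, q) = S + q**2
K(c, v) = c (K(c, v) = c + (1 + v**2)*0 = c + 0 = c)
(K(-17, -16) - 127)*H = (-17 - 127)*(4*I*sqrt(5)) = -576*I*sqrt(5)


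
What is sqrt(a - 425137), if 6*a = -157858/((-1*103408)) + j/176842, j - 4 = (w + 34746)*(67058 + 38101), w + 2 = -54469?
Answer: I*sqrt(20084579100126224684315439)/6857579076 ≈ 653.52*I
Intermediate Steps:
w = -54471 (w = -2 - 54469 = -54471)
j = -2074261271 (j = 4 + (-54471 + 34746)*(67058 + 38101) = 4 - 19725*105159 = 4 - 2074261275 = -2074261271)
a = -53616823396783/27430316304 (a = (-157858/((-1*103408)) - 2074261271/176842)/6 = (-157858/(-103408) - 2074261271*1/176842)/6 = (-157858*(-1/103408) - 2074261271/176842)/6 = (78929/51704 - 2074261271/176842)/6 = (1/6)*(-53616823396783/4571719384) = -53616823396783/27430316304 ≈ -1954.7)
sqrt(a - 425137) = sqrt(-53616823396783/27430316304 - 425137) = sqrt(-11715259205930431/27430316304) = I*sqrt(20084579100126224684315439)/6857579076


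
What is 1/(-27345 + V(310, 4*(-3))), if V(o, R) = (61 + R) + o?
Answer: -1/26986 ≈ -3.7056e-5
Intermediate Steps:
V(o, R) = 61 + R + o
1/(-27345 + V(310, 4*(-3))) = 1/(-27345 + (61 + 4*(-3) + 310)) = 1/(-27345 + (61 - 12 + 310)) = 1/(-27345 + 359) = 1/(-26986) = -1/26986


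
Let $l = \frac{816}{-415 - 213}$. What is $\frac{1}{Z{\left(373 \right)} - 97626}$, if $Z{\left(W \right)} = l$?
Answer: $- \frac{157}{15327486} \approx -1.0243 \cdot 10^{-5}$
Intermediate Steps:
$l = - \frac{204}{157}$ ($l = \frac{816}{-415 - 213} = \frac{816}{-628} = 816 \left(- \frac{1}{628}\right) = - \frac{204}{157} \approx -1.2994$)
$Z{\left(W \right)} = - \frac{204}{157}$
$\frac{1}{Z{\left(373 \right)} - 97626} = \frac{1}{- \frac{204}{157} - 97626} = \frac{1}{- \frac{15327486}{157}} = - \frac{157}{15327486}$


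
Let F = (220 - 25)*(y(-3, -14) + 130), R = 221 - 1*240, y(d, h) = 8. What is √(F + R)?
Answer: √26891 ≈ 163.98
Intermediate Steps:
R = -19 (R = 221 - 240 = -19)
F = 26910 (F = (220 - 25)*(8 + 130) = 195*138 = 26910)
√(F + R) = √(26910 - 19) = √26891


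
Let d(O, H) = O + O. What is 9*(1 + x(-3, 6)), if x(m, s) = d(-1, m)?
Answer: -9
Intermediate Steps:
d(O, H) = 2*O
x(m, s) = -2 (x(m, s) = 2*(-1) = -2)
9*(1 + x(-3, 6)) = 9*(1 - 2) = 9*(-1) = -9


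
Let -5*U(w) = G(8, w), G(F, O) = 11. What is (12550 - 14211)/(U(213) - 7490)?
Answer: 8305/37461 ≈ 0.22170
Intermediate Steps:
U(w) = -11/5 (U(w) = -1/5*11 = -11/5)
(12550 - 14211)/(U(213) - 7490) = (12550 - 14211)/(-11/5 - 7490) = -1661/(-37461/5) = -1661*(-5/37461) = 8305/37461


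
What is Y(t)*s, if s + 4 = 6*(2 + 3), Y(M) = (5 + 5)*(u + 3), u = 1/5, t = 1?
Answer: 832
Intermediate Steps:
u = ⅕ ≈ 0.20000
Y(M) = 32 (Y(M) = (5 + 5)*(⅕ + 3) = 10*(16/5) = 32)
s = 26 (s = -4 + 6*(2 + 3) = -4 + 6*5 = -4 + 30 = 26)
Y(t)*s = 32*26 = 832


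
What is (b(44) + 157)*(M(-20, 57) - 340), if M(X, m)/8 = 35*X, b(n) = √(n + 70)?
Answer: -932580 - 5940*√114 ≈ -9.9600e+5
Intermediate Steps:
b(n) = √(70 + n)
M(X, m) = 280*X (M(X, m) = 8*(35*X) = 280*X)
(b(44) + 157)*(M(-20, 57) - 340) = (√(70 + 44) + 157)*(280*(-20) - 340) = (√114 + 157)*(-5600 - 340) = (157 + √114)*(-5940) = -932580 - 5940*√114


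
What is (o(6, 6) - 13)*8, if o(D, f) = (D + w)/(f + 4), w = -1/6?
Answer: -298/3 ≈ -99.333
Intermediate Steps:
w = -1/6 (w = -1*1/6 = -1/6 ≈ -0.16667)
o(D, f) = (-1/6 + D)/(4 + f) (o(D, f) = (D - 1/6)/(f + 4) = (-1/6 + D)/(4 + f))
(o(6, 6) - 13)*8 = ((-1/6 + 6)/(4 + 6) - 13)*8 = ((35/6)/10 - 13)*8 = ((1/10)*(35/6) - 13)*8 = (7/12 - 13)*8 = -149/12*8 = -298/3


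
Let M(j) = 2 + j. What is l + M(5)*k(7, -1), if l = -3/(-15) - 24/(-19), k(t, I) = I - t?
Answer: -5181/95 ≈ -54.537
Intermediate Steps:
l = 139/95 (l = -3*(-1/15) - 24*(-1/19) = 1/5 + 24/19 = 139/95 ≈ 1.4632)
l + M(5)*k(7, -1) = 139/95 + (2 + 5)*(-1 - 1*7) = 139/95 + 7*(-1 - 7) = 139/95 + 7*(-8) = 139/95 - 56 = -5181/95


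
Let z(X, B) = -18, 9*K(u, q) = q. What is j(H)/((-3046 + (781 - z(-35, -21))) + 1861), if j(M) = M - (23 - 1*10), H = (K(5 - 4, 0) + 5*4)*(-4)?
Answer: 93/386 ≈ 0.24093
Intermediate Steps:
K(u, q) = q/9
H = -80 (H = ((⅑)*0 + 5*4)*(-4) = (0 + 20)*(-4) = 20*(-4) = -80)
j(M) = -13 + M (j(M) = M - (23 - 10) = M - 1*13 = M - 13 = -13 + M)
j(H)/((-3046 + (781 - z(-35, -21))) + 1861) = (-13 - 80)/((-3046 + (781 - 1*(-18))) + 1861) = -93/((-3046 + (781 + 18)) + 1861) = -93/((-3046 + 799) + 1861) = -93/(-2247 + 1861) = -93/(-386) = -93*(-1/386) = 93/386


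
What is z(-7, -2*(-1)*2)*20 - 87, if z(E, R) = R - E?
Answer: 133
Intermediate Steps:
z(-7, -2*(-1)*2)*20 - 87 = (-2*(-1)*2 - 1*(-7))*20 - 87 = (2*2 + 7)*20 - 87 = (4 + 7)*20 - 87 = 11*20 - 87 = 220 - 87 = 133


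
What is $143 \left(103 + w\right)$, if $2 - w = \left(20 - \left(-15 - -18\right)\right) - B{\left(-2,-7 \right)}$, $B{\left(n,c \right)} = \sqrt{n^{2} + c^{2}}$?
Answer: $12584 + 143 \sqrt{53} \approx 13625.0$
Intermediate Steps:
$B{\left(n,c \right)} = \sqrt{c^{2} + n^{2}}$
$w = -15 + \sqrt{53}$ ($w = 2 - \left(\left(20 - \left(-15 - -18\right)\right) - \sqrt{\left(-7\right)^{2} + \left(-2\right)^{2}}\right) = 2 - \left(\left(20 - \left(-15 + 18\right)\right) - \sqrt{49 + 4}\right) = 2 - \left(\left(20 - 3\right) - \sqrt{53}\right) = 2 - \left(17 - \sqrt{53}\right) = -15 + \sqrt{53} \approx -7.7199$)
$143 \left(103 + w\right) = 143 \left(103 - \left(15 - \sqrt{53}\right)\right) = 143 \left(88 + \sqrt{53}\right) = 12584 + 143 \sqrt{53}$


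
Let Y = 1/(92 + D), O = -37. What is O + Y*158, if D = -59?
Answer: -1063/33 ≈ -32.212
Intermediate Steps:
Y = 1/33 (Y = 1/(92 - 59) = 1/33 ≈ 0.030303)
O + Y*158 = -37 + (1/33)*158 = -37 + 158/33 = -1063/33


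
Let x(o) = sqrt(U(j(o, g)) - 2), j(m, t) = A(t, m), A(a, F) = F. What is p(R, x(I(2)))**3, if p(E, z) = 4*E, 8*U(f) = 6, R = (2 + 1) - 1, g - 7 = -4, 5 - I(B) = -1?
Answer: 512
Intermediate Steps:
I(B) = 6 (I(B) = 5 - 1*(-1) = 5 + 1 = 6)
g = 3 (g = 7 - 4 = 3)
R = 2 (R = 3 - 1 = 2)
j(m, t) = m
U(f) = 3/4 (U(f) = (1/8)*6 = 3/4)
x(o) = I*sqrt(5)/2 (x(o) = sqrt(3/4 - 2) = sqrt(-5/4) = I*sqrt(5)/2)
p(R, x(I(2)))**3 = (4*2)**3 = 8**3 = 512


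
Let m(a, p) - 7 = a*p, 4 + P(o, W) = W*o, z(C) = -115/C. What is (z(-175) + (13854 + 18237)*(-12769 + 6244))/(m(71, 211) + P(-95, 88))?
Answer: -3664391051/115920 ≈ -31611.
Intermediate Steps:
P(o, W) = -4 + W*o
m(a, p) = 7 + a*p
(z(-175) + (13854 + 18237)*(-12769 + 6244))/(m(71, 211) + P(-95, 88)) = (-115/(-175) + (13854 + 18237)*(-12769 + 6244))/((7 + 71*211) + (-4 + 88*(-95))) = (-115*(-1/175) + 32091*(-6525))/((7 + 14981) + (-4 - 8360)) = (23/35 - 209393775)/(14988 - 8364) = -7328782102/35/6624 = -7328782102/35*1/6624 = -3664391051/115920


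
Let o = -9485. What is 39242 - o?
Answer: 48727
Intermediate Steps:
39242 - o = 39242 - 1*(-9485) = 39242 + 9485 = 48727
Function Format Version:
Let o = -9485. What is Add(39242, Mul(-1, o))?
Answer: 48727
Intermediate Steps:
Add(39242, Mul(-1, o)) = Add(39242, Mul(-1, -9485)) = Add(39242, 9485) = 48727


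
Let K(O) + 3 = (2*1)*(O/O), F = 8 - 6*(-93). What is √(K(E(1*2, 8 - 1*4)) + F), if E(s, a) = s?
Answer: √565 ≈ 23.770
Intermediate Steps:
F = 566 (F = 8 + 558 = 566)
K(O) = -1 (K(O) = -3 + (2*1)*(O/O) = -3 + 2*1 = -3 + 2 = -1)
√(K(E(1*2, 8 - 1*4)) + F) = √(-1 + 566) = √565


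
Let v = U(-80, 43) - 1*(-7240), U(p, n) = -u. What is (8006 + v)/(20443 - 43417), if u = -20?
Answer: -7633/11487 ≈ -0.66449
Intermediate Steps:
U(p, n) = 20 (U(p, n) = -1*(-20) = 20)
v = 7260 (v = 20 - 1*(-7240) = 20 + 7240 = 7260)
(8006 + v)/(20443 - 43417) = (8006 + 7260)/(20443 - 43417) = 15266/(-22974) = 15266*(-1/22974) = -7633/11487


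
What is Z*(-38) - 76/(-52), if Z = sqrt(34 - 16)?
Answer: 19/13 - 114*sqrt(2) ≈ -159.76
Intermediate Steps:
Z = 3*sqrt(2) (Z = sqrt(18) = 3*sqrt(2) ≈ 4.2426)
Z*(-38) - 76/(-52) = (3*sqrt(2))*(-38) - 76/(-52) = -114*sqrt(2) - 76*(-1/52) = -114*sqrt(2) + 19/13 = 19/13 - 114*sqrt(2)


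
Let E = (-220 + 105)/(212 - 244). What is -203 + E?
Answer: -6381/32 ≈ -199.41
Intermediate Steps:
E = 115/32 (E = -115/(-32) = -115*(-1/32) = 115/32 ≈ 3.5938)
-203 + E = -203 + 115/32 = -6381/32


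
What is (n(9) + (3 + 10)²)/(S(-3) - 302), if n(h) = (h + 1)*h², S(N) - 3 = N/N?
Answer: -979/298 ≈ -3.2852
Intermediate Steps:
S(N) = 4 (S(N) = 3 + N/N = 3 + 1 = 4)
n(h) = h²*(1 + h) (n(h) = (1 + h)*h² = h²*(1 + h))
(n(9) + (3 + 10)²)/(S(-3) - 302) = (9²*(1 + 9) + (3 + 10)²)/(4 - 302) = (81*10 + 13²)/(-298) = (810 + 169)*(-1/298) = 979*(-1/298) = -979/298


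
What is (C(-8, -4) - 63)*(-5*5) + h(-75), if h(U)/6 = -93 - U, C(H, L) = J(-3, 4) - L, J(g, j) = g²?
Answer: 1142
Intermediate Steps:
C(H, L) = 9 - L (C(H, L) = (-3)² - L = 9 - L)
h(U) = -558 - 6*U (h(U) = 6*(-93 - U) = -558 - 6*U)
(C(-8, -4) - 63)*(-5*5) + h(-75) = ((9 - 1*(-4)) - 63)*(-5*5) + (-558 - 6*(-75)) = ((9 + 4) - 63)*(-25) + (-558 + 450) = (13 - 63)*(-25) - 108 = -50*(-25) - 108 = 1250 - 108 = 1142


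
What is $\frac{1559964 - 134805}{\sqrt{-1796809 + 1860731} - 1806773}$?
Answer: $- \frac{27687513999}{35101382899} - \frac{475053 \sqrt{63922}}{1088142869869} \approx -0.7889$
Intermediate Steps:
$\frac{1559964 - 134805}{\sqrt{-1796809 + 1860731} - 1806773} = \frac{1425159}{\sqrt{63922} - 1806773} = \frac{1425159}{-1806773 + \sqrt{63922}}$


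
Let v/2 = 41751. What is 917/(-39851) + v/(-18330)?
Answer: -79629686/17392115 ≈ -4.5785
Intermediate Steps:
v = 83502 (v = 2*41751 = 83502)
917/(-39851) + v/(-18330) = 917/(-39851) + 83502/(-18330) = 917*(-1/39851) + 83502*(-1/18330) = -131/5693 - 13917/3055 = -79629686/17392115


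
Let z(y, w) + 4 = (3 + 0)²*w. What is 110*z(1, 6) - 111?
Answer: 5389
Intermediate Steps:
z(y, w) = -4 + 9*w (z(y, w) = -4 + (3 + 0)²*w = -4 + 3²*w = -4 + 9*w)
110*z(1, 6) - 111 = 110*(-4 + 9*6) - 111 = 110*(-4 + 54) - 111 = 110*50 - 111 = 5500 - 111 = 5389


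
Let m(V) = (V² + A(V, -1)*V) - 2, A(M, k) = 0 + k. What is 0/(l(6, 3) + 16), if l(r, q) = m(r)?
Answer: 0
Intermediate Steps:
A(M, k) = k
m(V) = -2 + V² - V (m(V) = (V² - V) - 2 = -2 + V² - V)
l(r, q) = -2 + r² - r
0/(l(6, 3) + 16) = 0/((-2 + 6² - 1*6) + 16) = 0/((-2 + 36 - 6) + 16) = 0/(28 + 16) = 0/44 = 0*(1/44) = 0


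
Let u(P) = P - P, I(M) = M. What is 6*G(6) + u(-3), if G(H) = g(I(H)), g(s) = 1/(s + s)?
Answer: ½ ≈ 0.50000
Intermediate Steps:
g(s) = 1/(2*s)
u(P) = 0
G(H) = 1/(2*H)
6*G(6) + u(-3) = 6*((½)/6) + 0 = 6*((½)*(⅙)) + 0 = 6*(1/12) + 0 = ½ + 0 = ½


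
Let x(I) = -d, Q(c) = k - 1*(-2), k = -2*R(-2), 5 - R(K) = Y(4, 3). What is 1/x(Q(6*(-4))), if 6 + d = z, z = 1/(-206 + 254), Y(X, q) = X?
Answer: 48/287 ≈ 0.16725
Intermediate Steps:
R(K) = 1 (R(K) = 5 - 1*4 = 5 - 4 = 1)
z = 1/48 ≈ 0.020833
d = -287/48 (d = -6 + 1/48 = -287/48 ≈ -5.9792)
k = -2 (k = -2*1 = -2)
Q(c) = 0 (Q(c) = -2 - 1*(-2) = -2 + 2 = 0)
x(I) = 287/48 (x(I) = -1*(-287/48) = 287/48)
1/x(Q(6*(-4))) = 1/(287/48) = 48/287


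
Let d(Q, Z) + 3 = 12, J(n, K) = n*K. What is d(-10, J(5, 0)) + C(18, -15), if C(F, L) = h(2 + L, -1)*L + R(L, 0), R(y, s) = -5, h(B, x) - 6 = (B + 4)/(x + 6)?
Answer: -59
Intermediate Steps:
h(B, x) = 6 + (4 + B)/(6 + x) (h(B, x) = 6 + (B + 4)/(x + 6) = 6 + (4 + B)/(6 + x))
J(n, K) = K*n
d(Q, Z) = 9 (d(Q, Z) = -3 + 12 = 9)
C(F, L) = -5 + L*(36/5 + L/5) (C(F, L) = ((40 + (2 + L) + 6*(-1))/(6 - 1))*L - 5 = ((40 + (2 + L) - 6)/5)*L - 5 = ((36 + L)/5)*L - 5 = (36/5 + L/5)*L - 5 = L*(36/5 + L/5) - 5 = -5 + L*(36/5 + L/5))
d(-10, J(5, 0)) + C(18, -15) = 9 + (-5 + (1/5)*(-15)*(36 - 15)) = 9 + (-5 + (1/5)*(-15)*21) = 9 + (-5 - 63) = 9 - 68 = -59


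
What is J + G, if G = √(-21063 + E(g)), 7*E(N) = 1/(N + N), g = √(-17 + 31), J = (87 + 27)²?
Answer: 12996 + √(-4128348 + √14)/14 ≈ 12996.0 + 145.13*I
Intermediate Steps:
J = 12996 (J = 114² = 12996)
g = √14 ≈ 3.7417
E(N) = 1/(14*N) (E(N) = 1/(7*(N + N)) = 1/(7*((2*N))) = (1/(2*N))/7 = 1/(14*N))
G = √(-21063 + √14/196) (G = √(-21063 + 1/(14*(√14))) = √(-21063 + (√14/14)/14) = √(-21063 + √14/196) ≈ 145.13*I)
J + G = 12996 + √(-4128348 + √14)/14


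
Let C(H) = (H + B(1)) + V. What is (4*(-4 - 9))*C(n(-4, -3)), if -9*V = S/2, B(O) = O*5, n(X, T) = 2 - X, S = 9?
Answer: -546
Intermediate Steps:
B(O) = 5*O
V = -½ (V = -1/2 = -⅑*9/2 = -½ ≈ -0.50000)
C(H) = 9/2 + H (C(H) = (H + 5*1) - ½ = (H + 5) - ½ = (5 + H) - ½ = 9/2 + H)
(4*(-4 - 9))*C(n(-4, -3)) = (4*(-4 - 9))*(9/2 + (2 - 1*(-4))) = (4*(-13))*(9/2 + (2 + 4)) = -52*(9/2 + 6) = -52*21/2 = -546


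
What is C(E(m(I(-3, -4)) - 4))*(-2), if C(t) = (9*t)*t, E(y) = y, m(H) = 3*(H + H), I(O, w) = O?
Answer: -8712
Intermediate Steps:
m(H) = 6*H (m(H) = 3*(2*H) = 6*H)
C(t) = 9*t²
C(E(m(I(-3, -4)) - 4))*(-2) = (9*(6*(-3) - 4)²)*(-2) = (9*(-18 - 4)²)*(-2) = (9*(-22)²)*(-2) = (9*484)*(-2) = 4356*(-2) = -8712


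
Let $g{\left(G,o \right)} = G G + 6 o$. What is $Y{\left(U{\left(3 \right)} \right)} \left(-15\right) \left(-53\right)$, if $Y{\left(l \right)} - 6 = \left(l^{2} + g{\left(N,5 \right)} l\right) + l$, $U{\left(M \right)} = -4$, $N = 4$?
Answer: $-131970$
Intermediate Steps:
$g{\left(G,o \right)} = G^{2} + 6 o$
$Y{\left(l \right)} = 6 + l^{2} + 47 l$ ($Y{\left(l \right)} = 6 + \left(\left(l^{2} + \left(4^{2} + 6 \cdot 5\right) l\right) + l\right) = 6 + \left(\left(l^{2} + \left(16 + 30\right) l\right) + l\right) = 6 + \left(\left(l^{2} + 46 l\right) + l\right) = 6 + \left(l^{2} + 47 l\right) = 6 + l^{2} + 47 l$)
$Y{\left(U{\left(3 \right)} \right)} \left(-15\right) \left(-53\right) = \left(6 + \left(-4\right)^{2} + 47 \left(-4\right)\right) \left(-15\right) \left(-53\right) = \left(6 + 16 - 188\right) \left(-15\right) \left(-53\right) = \left(-166\right) \left(-15\right) \left(-53\right) = 2490 \left(-53\right) = -131970$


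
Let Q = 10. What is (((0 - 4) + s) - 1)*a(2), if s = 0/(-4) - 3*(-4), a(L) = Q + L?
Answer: 84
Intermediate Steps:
a(L) = 10 + L
s = 12 (s = 0*(-1/4) + 12 = 0 + 12 = 12)
(((0 - 4) + s) - 1)*a(2) = (((0 - 4) + 12) - 1)*(10 + 2) = ((-4 + 12) - 1)*12 = (8 - 1)*12 = 7*12 = 84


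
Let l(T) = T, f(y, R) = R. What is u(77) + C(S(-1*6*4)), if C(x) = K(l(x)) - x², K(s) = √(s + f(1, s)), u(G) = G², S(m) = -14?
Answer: 5733 + 2*I*√7 ≈ 5733.0 + 5.2915*I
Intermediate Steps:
K(s) = √2*√s (K(s) = √(s + s) = √(2*s) = √2*√s)
C(x) = -x² + √2*√x (C(x) = √2*√x - x² = -x² + √2*√x)
u(77) + C(S(-1*6*4)) = 77² + (-1*(-14)² + √2*√(-14)) = 5929 + (-1*196 + √2*(I*√14)) = 5929 + (-196 + 2*I*√7) = 5733 + 2*I*√7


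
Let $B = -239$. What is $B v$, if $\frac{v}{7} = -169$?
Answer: $282737$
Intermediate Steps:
$v = -1183$ ($v = 7 \left(-169\right) = -1183$)
$B v = \left(-239\right) \left(-1183\right) = 282737$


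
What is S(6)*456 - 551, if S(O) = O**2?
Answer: 15865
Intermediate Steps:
S(6)*456 - 551 = 6**2*456 - 551 = 36*456 - 551 = 16416 - 551 = 15865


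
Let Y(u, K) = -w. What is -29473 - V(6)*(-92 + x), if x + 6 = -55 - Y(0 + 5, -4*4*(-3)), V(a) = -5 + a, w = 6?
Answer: -29326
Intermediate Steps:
Y(u, K) = -6 (Y(u, K) = -1*6 = -6)
x = -55 (x = -6 + (-55 - 1*(-6)) = -6 + (-55 + 6) = -6 - 49 = -55)
-29473 - V(6)*(-92 + x) = -29473 - (-5 + 6)*(-92 - 55) = -29473 - (-147) = -29473 - 1*(-147) = -29473 + 147 = -29326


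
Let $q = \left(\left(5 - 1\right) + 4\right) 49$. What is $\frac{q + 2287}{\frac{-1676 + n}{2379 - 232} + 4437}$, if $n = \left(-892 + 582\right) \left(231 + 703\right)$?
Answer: $\frac{1917271}{3078341} \approx 0.62283$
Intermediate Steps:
$q = 392$ ($q = \left(4 + 4\right) 49 = 8 \cdot 49 = 392$)
$n = -289540$ ($n = \left(-310\right) 934 = -289540$)
$\frac{q + 2287}{\frac{-1676 + n}{2379 - 232} + 4437} = \frac{392 + 2287}{\frac{-1676 - 289540}{2379 - 232} + 4437} = \frac{2679}{- \frac{291216}{2147} + 4437} = \frac{2679}{\frac{9235023}{2147}} = 2679 \cdot \frac{2147}{9235023} = \frac{1917271}{3078341}$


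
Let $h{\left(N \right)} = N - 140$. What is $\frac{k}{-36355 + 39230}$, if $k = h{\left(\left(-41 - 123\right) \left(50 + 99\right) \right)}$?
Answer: $- \frac{24576}{2875} \approx -8.5482$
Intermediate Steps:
$h{\left(N \right)} = -140 + N$
$k = -24576$ ($k = -140 + \left(-41 - 123\right) \left(50 + 99\right) = -140 - 24436 = -24576$)
$\frac{k}{-36355 + 39230} = - \frac{24576}{-36355 + 39230} = - \frac{24576}{2875}$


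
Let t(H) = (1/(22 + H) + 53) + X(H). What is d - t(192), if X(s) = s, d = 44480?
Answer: 9466289/214 ≈ 44235.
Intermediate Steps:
t(H) = 53 + H + 1/(22 + H) (t(H) = (1/(22 + H) + 53) + H = (53 + 1/(22 + H)) + H = 53 + H + 1/(22 + H))
d - t(192) = 44480 - (1167 + 192² + 75*192)/(22 + 192) = 44480 - (1167 + 36864 + 14400)/214 = 44480 - 52431/214 = 9466289/214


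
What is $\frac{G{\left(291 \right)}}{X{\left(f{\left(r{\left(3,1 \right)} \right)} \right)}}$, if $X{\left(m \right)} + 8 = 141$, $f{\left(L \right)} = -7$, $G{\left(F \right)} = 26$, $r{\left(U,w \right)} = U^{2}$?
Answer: $\frac{26}{133} \approx 0.19549$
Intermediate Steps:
$X{\left(m \right)} = 133$ ($X{\left(m \right)} = -8 + 141 = 133$)
$\frac{G{\left(291 \right)}}{X{\left(f{\left(r{\left(3,1 \right)} \right)} \right)}} = \frac{26}{133}$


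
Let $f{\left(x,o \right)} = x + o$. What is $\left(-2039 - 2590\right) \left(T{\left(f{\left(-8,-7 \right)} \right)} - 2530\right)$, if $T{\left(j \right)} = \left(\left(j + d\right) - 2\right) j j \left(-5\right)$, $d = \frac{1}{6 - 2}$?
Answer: $- \frac{302065395}{4} \approx -7.5516 \cdot 10^{7}$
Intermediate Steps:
$d = \frac{1}{4} \approx 0.25$
$f{\left(x,o \right)} = o + x$
$T{\left(j \right)} = - 5 j^{2} \left(- \frac{7}{4} + j\right)$ ($T{\left(j \right)} = \left(\left(j + \frac{1}{4}\right) - 2\right) j j \left(-5\right) = \left(\left(\frac{1}{4} + j\right) - 2\right) j^{2} \left(-5\right) = \left(- \frac{7}{4} + j\right) j^{2} \left(-5\right) = j^{2} \left(- \frac{7}{4} + j\right) \left(-5\right) = - 5 j^{2} \left(- \frac{7}{4} + j\right)$)
$\left(-2039 - 2590\right) \left(T{\left(f{\left(-8,-7 \right)} \right)} - 2530\right) = \left(-2039 - 2590\right) \left(\left(-7 - 8\right)^{2} \left(\frac{35}{4} - 5 \left(-7 - 8\right)\right) - 2530\right) = - 4629 \left(\left(-15\right)^{2} \left(\frac{35}{4} - -75\right) - 2530\right) = - 4629 \left(225 \left(\frac{35}{4} + 75\right) - 2530\right) = - 4629 \left(225 \cdot \frac{335}{4} - 2530\right) = - 4629 \left(\frac{75375}{4} - 2530\right) = \left(-4629\right) \frac{65255}{4} = - \frac{302065395}{4}$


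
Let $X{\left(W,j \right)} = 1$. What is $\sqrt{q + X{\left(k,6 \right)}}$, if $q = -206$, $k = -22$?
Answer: $i \sqrt{205} \approx 14.318 i$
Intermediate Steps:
$\sqrt{q + X{\left(k,6 \right)}} = \sqrt{-206 + 1} = \sqrt{-205} = i \sqrt{205}$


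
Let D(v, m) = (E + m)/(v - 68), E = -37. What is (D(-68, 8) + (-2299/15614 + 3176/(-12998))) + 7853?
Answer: 54187031354797/6900326248 ≈ 7852.8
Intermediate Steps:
D(v, m) = (-37 + m)/(-68 + v) (D(v, m) = (-37 + m)/(v - 68) = (-37 + m)/(-68 + v))
(D(-68, 8) + (-2299/15614 + 3176/(-12998))) + 7853 = ((-37 + 8)/(-68 - 68) + (-2299/15614 + 3176/(-12998))) + 7853 = (-29/(-136) + (-2299*1/15614 + 3176*(-1/12998))) + 7853 = (-1/136*(-29) + (-2299/15614 - 1588/6499)) + 7853 = (29/136 - 39736233/101475386) + 7853 = -1230670747/6900326248 + 7853 = 54187031354797/6900326248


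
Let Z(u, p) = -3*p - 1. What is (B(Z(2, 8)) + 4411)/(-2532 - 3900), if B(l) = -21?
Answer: -2195/3216 ≈ -0.68252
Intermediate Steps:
Z(u, p) = -1 - 3*p
(B(Z(2, 8)) + 4411)/(-2532 - 3900) = (-21 + 4411)/(-2532 - 3900) = 4390/(-6432) = 4390*(-1/6432) = -2195/3216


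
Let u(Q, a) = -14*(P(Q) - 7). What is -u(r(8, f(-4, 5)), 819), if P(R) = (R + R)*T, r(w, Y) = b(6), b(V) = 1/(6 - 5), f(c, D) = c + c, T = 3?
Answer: -14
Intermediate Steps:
f(c, D) = 2*c
b(V) = 1 (b(V) = 1/1 = 1)
r(w, Y) = 1
P(R) = 6*R (P(R) = (R + R)*3 = (2*R)*3 = 6*R)
u(Q, a) = 98 - 84*Q (u(Q, a) = -14*(6*Q - 7) = -14*(-7 + 6*Q) = 98 - 84*Q)
-u(r(8, f(-4, 5)), 819) = -(98 - 84*1) = -(98 - 84) = -1*14 = -14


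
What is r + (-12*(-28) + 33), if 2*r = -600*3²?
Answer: -2331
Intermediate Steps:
r = -2700 (r = (-600*3²)/2 = (-600*9)/2 = (½)*(-5400) = -2700)
r + (-12*(-28) + 33) = -2700 + (-12*(-28) + 33) = -2700 + (336 + 33) = -2700 + 369 = -2331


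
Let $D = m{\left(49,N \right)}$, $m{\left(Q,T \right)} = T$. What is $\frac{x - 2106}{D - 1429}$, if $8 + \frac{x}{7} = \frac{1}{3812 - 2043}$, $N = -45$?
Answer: $\frac{3824571}{2607506} \approx 1.4668$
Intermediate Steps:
$D = -45$
$x = - \frac{99057}{1769}$ ($x = -56 + \frac{7}{3812 - 2043} = -56 + \frac{7}{1769} = - \frac{99057}{1769} \approx -55.996$)
$\frac{x - 2106}{D - 1429} = \frac{- \frac{99057}{1769} - 2106}{-45 - 1429} = - \frac{3824571}{1769 \left(-1474\right)} = \left(- \frac{3824571}{1769}\right) \left(- \frac{1}{1474}\right) = \frac{3824571}{2607506}$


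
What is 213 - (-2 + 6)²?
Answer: 197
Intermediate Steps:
213 - (-2 + 6)² = 213 - 1*4² = 213 - 1*16 = 213 - 16 = 197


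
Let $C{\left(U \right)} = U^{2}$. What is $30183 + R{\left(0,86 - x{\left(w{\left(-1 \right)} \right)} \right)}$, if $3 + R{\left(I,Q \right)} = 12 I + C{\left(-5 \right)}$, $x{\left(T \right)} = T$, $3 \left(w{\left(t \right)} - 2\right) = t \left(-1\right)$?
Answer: $30205$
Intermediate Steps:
$w{\left(t \right)} = 2 - \frac{t}{3}$ ($w{\left(t \right)} = 2 + \frac{t \left(-1\right)}{3} = 2 + \frac{\left(-1\right) t}{3} = 2 - \frac{t}{3}$)
$R{\left(I,Q \right)} = 22 + 12 I$ ($R{\left(I,Q \right)} = -3 + \left(12 I + \left(-5\right)^{2}\right) = -3 + \left(12 I + 25\right) = -3 + \left(25 + 12 I\right) = 22 + 12 I$)
$30183 + R{\left(0,86 - x{\left(w{\left(-1 \right)} \right)} \right)} = 30183 + \left(22 + 12 \cdot 0\right) = 30183 + \left(22 + 0\right) = 30183 + 22 = 30205$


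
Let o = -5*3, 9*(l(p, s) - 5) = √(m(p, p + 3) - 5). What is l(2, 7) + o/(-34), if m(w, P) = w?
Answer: 185/34 + I*√3/9 ≈ 5.4412 + 0.19245*I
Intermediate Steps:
l(p, s) = 5 + √(-5 + p)/9 (l(p, s) = 5 + √(p - 5)/9 = 5 + √(-5 + p)/9)
o = -15
l(2, 7) + o/(-34) = (5 + √(-5 + 2)/9) - 15/(-34) = (5 + √(-3)/9) - 1/34*(-15) = (5 + (I*√3)/9) + 15/34 = (5 + I*√3/9) + 15/34 = 185/34 + I*√3/9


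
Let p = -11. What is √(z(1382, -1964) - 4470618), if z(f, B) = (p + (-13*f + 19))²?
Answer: √318019146 ≈ 17833.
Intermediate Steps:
z(f, B) = (8 - 13*f)² (z(f, B) = (-11 + (-13*f + 19))² = (-11 + (19 - 13*f))² = (8 - 13*f)²)
√(z(1382, -1964) - 4470618) = √((-8 + 13*1382)² - 4470618) = √((-8 + 17966)² - 4470618) = √(17958² - 4470618) = √(322489764 - 4470618) = √318019146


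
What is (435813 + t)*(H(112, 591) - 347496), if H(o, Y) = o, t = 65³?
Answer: -246794794192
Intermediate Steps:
t = 274625
(435813 + t)*(H(112, 591) - 347496) = (435813 + 274625)*(112 - 347496) = 710438*(-347384) = -246794794192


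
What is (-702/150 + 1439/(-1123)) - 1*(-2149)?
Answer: 60165809/28075 ≈ 2143.0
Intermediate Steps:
(-702/150 + 1439/(-1123)) - 1*(-2149) = (-702*1/150 + 1439*(-1/1123)) + 2149 = (-117/25 - 1439/1123) + 2149 = -167366/28075 + 2149 = 60165809/28075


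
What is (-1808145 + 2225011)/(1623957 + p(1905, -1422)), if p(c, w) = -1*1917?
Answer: 208433/811020 ≈ 0.25700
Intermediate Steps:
p(c, w) = -1917
(-1808145 + 2225011)/(1623957 + p(1905, -1422)) = (-1808145 + 2225011)/(1623957 - 1917) = 416866/1622040 = 416866*(1/1622040) = 208433/811020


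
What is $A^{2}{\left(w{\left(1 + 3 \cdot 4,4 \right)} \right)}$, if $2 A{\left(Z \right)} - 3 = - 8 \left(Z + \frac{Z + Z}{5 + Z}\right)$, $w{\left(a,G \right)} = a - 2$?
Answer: $2304$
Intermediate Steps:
$w{\left(a,G \right)} = -2 + a$
$A{\left(Z \right)} = \frac{3}{2} - 4 Z - \frac{8 Z}{5 + Z}$ ($A{\left(Z \right)} = \frac{3}{2} + \frac{\left(-8\right) \left(Z + \frac{Z + Z}{5 + Z}\right)}{2} = \frac{3}{2} + \frac{\left(-8\right) \left(Z + \frac{2 Z}{5 + Z}\right)}{2} = \frac{3}{2} + \frac{- 8 Z - \frac{16 Z}{5 + Z}}{2} = \frac{3}{2} - \left(4 Z + \frac{8 Z}{5 + Z}\right) = \frac{3}{2} - 4 Z - \frac{8 Z}{5 + Z}$)
$A^{2}{\left(w{\left(1 + 3 \cdot 4,4 \right)} \right)} = \left(\frac{15 - 53 \left(-2 + \left(1 + 3 \cdot 4\right)\right) - 8 \left(-2 + \left(1 + 3 \cdot 4\right)\right)^{2}}{2 \left(5 + \left(-2 + \left(1 + 3 \cdot 4\right)\right)\right)}\right)^{2} = \left(\frac{15 - 53 \left(-2 + \left(1 + 12\right)\right) - 8 \left(-2 + \left(1 + 12\right)\right)^{2}}{2 \left(5 + \left(-2 + \left(1 + 12\right)\right)\right)}\right)^{2} = \left(\frac{15 - 53 \left(-2 + 13\right) - 8 \left(-2 + 13\right)^{2}}{2 \left(5 + \left(-2 + 13\right)\right)}\right)^{2} = \left(\frac{15 - 583 - 8 \cdot 11^{2}}{2 \left(5 + 11\right)}\right)^{2} = \left(\frac{15 - 583 - 968}{2 \cdot 16}\right)^{2} = \left(\frac{1}{2} \cdot \frac{1}{16} \left(15 - 583 - 968\right)\right)^{2} = \left(\frac{1}{2} \cdot \frac{1}{16} \left(-1536\right)\right)^{2} = \left(-48\right)^{2} = 2304$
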